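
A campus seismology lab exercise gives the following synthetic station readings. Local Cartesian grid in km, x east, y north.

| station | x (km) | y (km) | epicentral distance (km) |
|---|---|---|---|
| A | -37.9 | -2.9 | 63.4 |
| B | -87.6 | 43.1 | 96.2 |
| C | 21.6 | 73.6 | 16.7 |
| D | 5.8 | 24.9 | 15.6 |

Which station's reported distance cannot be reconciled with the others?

Solve using three stations at a time. Using A, B, D (subtract circle equations pairwise → linear system) gives (x, y) ≈ (8.6, 40.2).
Distances from that point to each station vs reported:
  A: calculated 63.4 vs reported 63.4 → residual 0.0 km
  B: calculated 96.2 vs reported 96.2 → residual 0.0 km
  C: calculated 35.8 vs reported 16.7 → residual 19.1 km
  D: calculated 15.6 vs reported 15.6 → residual 0.0 km
A, B, D are mutually consistent (residuals ≈ 0); C is off by 19.1 km.

C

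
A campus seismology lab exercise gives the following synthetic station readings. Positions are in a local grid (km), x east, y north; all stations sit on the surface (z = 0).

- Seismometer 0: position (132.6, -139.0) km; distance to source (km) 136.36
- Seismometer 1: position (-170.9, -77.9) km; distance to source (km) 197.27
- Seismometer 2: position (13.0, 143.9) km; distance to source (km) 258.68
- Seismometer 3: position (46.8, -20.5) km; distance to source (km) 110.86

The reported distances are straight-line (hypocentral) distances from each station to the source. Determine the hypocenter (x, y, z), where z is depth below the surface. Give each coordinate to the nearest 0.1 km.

Each station gives a sphere (x−x_i)² + (y−y_i)² + z² = d_i² (stations at z=0).
Subtracting the Seismometer 0 sphere from Seismometer 1 and Seismometer 2: z² cancels, leaving linear equations in x and y:
-607.0 x + 122.2 y = -21949.94
-239.2 x + 565.8 y = -64348.84
Solving: x ≈ 14.499, y ≈ -107.601 km (keep extra digits for the depth step; rounded: 14.5, -107.6).
Then from the Seismometer 0 sphere: z² = 136.36² − (x − 132.6)² − (y + 139.0)² with x = 14.499, y = -107.601, so z ≈ 60.500 ≈ 60.5 km.
Check against Seismometer 3 (with the unrounded solution): distance 110.86 ≈ 110.86 km. ✓

x ≈ 14.5 km, y ≈ -107.6 km, depth ≈ 60.5 km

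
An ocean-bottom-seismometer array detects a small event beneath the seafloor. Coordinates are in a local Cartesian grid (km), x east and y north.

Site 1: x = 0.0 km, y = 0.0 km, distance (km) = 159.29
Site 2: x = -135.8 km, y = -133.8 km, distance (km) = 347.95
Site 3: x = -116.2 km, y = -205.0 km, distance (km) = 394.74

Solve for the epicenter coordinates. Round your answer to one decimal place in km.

87.2 km east, 133.3 km north

Circle about each station: x² + y² = 159.29²; (x + 135.8)² + (y + 133.8)² = 347.95²; (x + 116.2)² + (y + 205.0)² = 394.74².
Subtracting pairs of circle equations eliminates x²+y² and gives linear equations (the radical axes):
-271.6 x − 267.6 y = -59351.82
-232.4 x − 410.0 y = -74918.92
Solving the 2×2 system: x ≈ 87.2, y ≈ 133.3 km.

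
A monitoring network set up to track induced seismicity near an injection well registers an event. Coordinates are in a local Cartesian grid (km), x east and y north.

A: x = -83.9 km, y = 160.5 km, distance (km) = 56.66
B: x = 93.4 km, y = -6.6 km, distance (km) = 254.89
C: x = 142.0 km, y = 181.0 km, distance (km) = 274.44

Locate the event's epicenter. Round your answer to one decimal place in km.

-126.2 km east, 122.8 km north

Circle about each station: (x + 83.9)² + (y − 160.5)² = 56.66²; (x − 93.4)² + (y + 6.6)² = 254.89²; (x − 142.0)² + (y − 181.0)² = 274.44².
Subtracting the A equation from the B and C equations removes the quadratic terms:
354.6 x − 334.2 y = -85790.90
451.8 x + 41.0 y = -51981.42
Solving the 2×2 system: x ≈ -126.2, y ≈ 122.8 km.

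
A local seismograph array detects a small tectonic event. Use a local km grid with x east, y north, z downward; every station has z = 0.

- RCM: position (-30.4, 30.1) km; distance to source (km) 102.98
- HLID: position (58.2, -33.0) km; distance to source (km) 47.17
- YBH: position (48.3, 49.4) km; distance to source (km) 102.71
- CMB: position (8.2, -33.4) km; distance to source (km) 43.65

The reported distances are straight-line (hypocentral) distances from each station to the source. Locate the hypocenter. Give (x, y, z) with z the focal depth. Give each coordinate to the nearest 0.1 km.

x ≈ 30.1 km, y ≈ -45.1 km, depth ≈ 35.9 km

Each station gives a sphere (x−x_i)² + (y−y_i)² + z² = d_i² (stations at z=0).
Subtracting the RCM sphere from HLID and YBH: z² cancels, leaving linear equations in x and y:
177.2 x − 126.2 y = 11025.94
157.4 x + 38.6 y = 2998.62
Solving: x ≈ 30.109, y ≈ -45.092 km (keep extra digits for the depth step; rounded: 30.1, -45.1).
Then from the RCM sphere: z² = 102.98² − (x + 30.4)² − (y − 30.1)² with x = 30.109, y = -45.092, so z ≈ 35.912 ≈ 35.9 km.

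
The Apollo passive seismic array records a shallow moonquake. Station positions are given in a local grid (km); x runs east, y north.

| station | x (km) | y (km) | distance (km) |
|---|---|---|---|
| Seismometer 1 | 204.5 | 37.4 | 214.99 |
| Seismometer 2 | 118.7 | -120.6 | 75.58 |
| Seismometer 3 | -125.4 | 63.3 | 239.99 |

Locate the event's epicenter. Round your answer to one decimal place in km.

44.5 km east, -106.2 km north

Circle about each station: (x − 204.5)² + (y − 37.4)² = 214.99²; (x − 118.7)² + (y + 120.6)² = 75.58²; (x + 125.4)² + (y − 63.3)² = 239.99².
Subtracting the Seismometer 1 equation from the Seismometer 2 and Seismometer 3 equations removes the quadratic terms:
-171.6 x − 316.0 y = 25923.40
-659.8 x + 51.8 y = -34861.46
Solving the 2×2 system: x ≈ 44.5, y ≈ -106.2 km.
Check against Seismometer 1 (with the unrounded x, y): √((x − 204.5)²+(y − 37.4)²) = 214.99 ≈ 214.99 km. ✓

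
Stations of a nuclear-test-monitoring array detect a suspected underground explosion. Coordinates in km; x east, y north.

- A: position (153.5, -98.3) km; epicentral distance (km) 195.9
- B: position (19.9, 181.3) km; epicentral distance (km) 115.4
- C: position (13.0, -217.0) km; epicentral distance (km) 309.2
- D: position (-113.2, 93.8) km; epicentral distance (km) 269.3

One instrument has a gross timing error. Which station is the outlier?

Solve using three stations at a time. Using A, B, C (subtract circle equations pairwise → linear system) gives (x, y) ≈ (82.5, 84.3).
Distances from that point to each station vs reported:
  A: calculated 195.9 vs reported 195.9 → residual 0.0 km
  B: calculated 115.4 vs reported 115.4 → residual 0.0 km
  C: calculated 309.2 vs reported 309.2 → residual 0.0 km
  D: calculated 195.9 vs reported 269.3 → residual 73.4 km
A, B, C are mutually consistent (residuals ≈ 0); D is off by 73.4 km.

D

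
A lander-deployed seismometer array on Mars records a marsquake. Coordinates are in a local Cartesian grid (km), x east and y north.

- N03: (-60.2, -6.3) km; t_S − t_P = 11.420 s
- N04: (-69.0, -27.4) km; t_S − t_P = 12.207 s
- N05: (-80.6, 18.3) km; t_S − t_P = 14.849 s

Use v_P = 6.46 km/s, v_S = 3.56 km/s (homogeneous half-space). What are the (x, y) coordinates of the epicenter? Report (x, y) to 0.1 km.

x ≈ 27.8 km, y ≈ -27.7 km

Distance from S−P lag: d = Δt · v_P v_S / (v_P − v_S) = Δt · (6.46·3.56)/(6.46−3.56) ≈ 7.9302·Δt.
So d_N03 = 90.56, d_N04 = 96.80, d_N05 = 117.76 km.
Circle about each station: (x + 60.2)² + (y + 6.3)² = 90.56²; (x + 69.0)² + (y + 27.4)² = 96.80²; (x + 80.6)² + (y − 18.3)² = 117.76².
Subtracting the N03 equation from the N04 and N05 equations removes the quadratic terms:
-17.6 x − 42.2 y = 678.90
-40.8 x + 49.2 y = -2498.78
Solving the 2×2 system: x ≈ 27.8, y ≈ -27.7 km.
Check against N03 (with the unrounded x, y): √((x + 60.2)²+(y + 6.3)²) = 90.61 ≈ 90.56 km. ✓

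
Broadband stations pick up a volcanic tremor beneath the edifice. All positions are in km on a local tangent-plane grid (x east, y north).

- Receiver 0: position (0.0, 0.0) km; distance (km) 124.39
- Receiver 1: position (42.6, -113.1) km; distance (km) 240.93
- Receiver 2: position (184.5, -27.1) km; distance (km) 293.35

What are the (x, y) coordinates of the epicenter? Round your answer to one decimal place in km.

Circle about each station: x² + y² = 124.39²; (x − 42.6)² + (y + 113.1)² = 240.93²; (x − 184.5)² + (y + 27.1)² = 293.35².
Subtracting the Receiver 0 equation from the Receiver 1 and Receiver 2 equations removes the quadratic terms:
85.2 x − 226.2 y = -27968.02
369.0 x − 54.2 y = -35806.69
Solving the 2×2 system: x ≈ -83.5, y ≈ 92.2 km.
Check against Receiver 0 (with the unrounded x, y): √(x²+y²) = 124.38 ≈ 124.39 km. ✓

-83.5 km east, 92.2 km north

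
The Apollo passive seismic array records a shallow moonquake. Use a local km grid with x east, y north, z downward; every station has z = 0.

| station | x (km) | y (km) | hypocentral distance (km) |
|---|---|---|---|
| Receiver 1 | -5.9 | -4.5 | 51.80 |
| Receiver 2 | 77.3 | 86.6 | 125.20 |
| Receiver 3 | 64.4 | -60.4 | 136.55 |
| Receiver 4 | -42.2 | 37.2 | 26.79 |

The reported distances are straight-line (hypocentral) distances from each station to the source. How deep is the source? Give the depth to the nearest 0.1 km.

depth ≈ 24.6 km

Each station gives a sphere (x−x_i)² + (y−y_i)² + z² = d_i² (stations at z=0).
Subtracting the Receiver 1 sphere from Receiver 2 and Receiver 3: z² cancels, leaving linear equations in x and y:
166.4 x + 182.2 y = 427.99
140.6 x − 111.8 y = -8222.20
Solving: x ≈ -32.795, y ≈ 32.300 km (keep extra digits for the depth step; rounded: -32.8, 32.3).
Then from the Receiver 1 sphere: z² = 51.80² − (x + 5.9)² − (y + 4.5)² with x = -32.795, y = 32.300, so z ≈ 24.610 ≈ 24.6 km.
Check against Receiver 4 (with the unrounded solution): distance 26.80 ≈ 26.79 km. ✓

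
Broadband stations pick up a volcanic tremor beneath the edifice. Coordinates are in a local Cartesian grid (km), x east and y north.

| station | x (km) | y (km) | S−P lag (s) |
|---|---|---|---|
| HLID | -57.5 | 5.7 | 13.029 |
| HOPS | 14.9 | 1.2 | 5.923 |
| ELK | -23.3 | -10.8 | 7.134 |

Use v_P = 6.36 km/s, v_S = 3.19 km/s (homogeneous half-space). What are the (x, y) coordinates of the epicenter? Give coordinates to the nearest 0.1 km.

Distance from S−P lag: d = Δt · v_P v_S / (v_P − v_S) = Δt · (6.36·3.19)/(6.36−3.19) ≈ 6.4001·Δt.
So d_HLID = 83.39, d_HOPS = 37.91, d_ELK = 45.66 km.
Circle about each station: (x + 57.5)² + (y − 5.7)² = 83.39²; (x − 14.9)² + (y − 1.2)² = 37.91²; (x + 23.3)² + (y + 10.8)² = 45.66².
Subtracting the HLID equation from the HOPS and ELK equations removes the quadratic terms:
144.8 x − 9.0 y = 2401.43
68.4 x − 33.0 y = 2189.85
Solving the 2×2 system: x ≈ 14.3, y ≈ -36.7 km.
Check against HLID (with the unrounded x, y): √((x + 57.5)²+(y − 5.7)²) = 83.39 ≈ 83.39 km. ✓

x ≈ 14.3 km, y ≈ -36.7 km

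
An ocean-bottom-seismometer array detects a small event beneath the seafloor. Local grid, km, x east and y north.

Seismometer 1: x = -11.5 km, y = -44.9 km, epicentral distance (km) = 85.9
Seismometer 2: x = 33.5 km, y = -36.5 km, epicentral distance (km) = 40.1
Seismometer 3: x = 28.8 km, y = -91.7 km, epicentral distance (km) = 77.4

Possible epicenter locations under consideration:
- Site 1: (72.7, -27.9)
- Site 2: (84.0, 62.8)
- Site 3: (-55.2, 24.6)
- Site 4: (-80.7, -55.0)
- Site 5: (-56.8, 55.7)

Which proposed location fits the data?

For each candidate, compare |candidate − station| to the reported distance:
Site 1: residuals Seismometer 1 0.0, Seismometer 2 0.0, Seismometer 3 0.0 → max 0.0 km
Site 2: residuals Seismometer 1 58.0, Seismometer 2 71.3, Seismometer 3 86.7 → max 86.7 km
Site 3: residuals Seismometer 1 3.8, Seismometer 2 67.6, Seismometer 3 66.1 → max 67.6 km
Site 4: residuals Seismometer 1 16.0, Seismometer 2 75.6, Seismometer 3 38.1 → max 75.6 km
Site 5: residuals Seismometer 1 24.4, Seismometer 2 89.0, Seismometer 3 93.1 → max 93.1 km
Only Site 1 has all residuals ≈ 0.

Site 1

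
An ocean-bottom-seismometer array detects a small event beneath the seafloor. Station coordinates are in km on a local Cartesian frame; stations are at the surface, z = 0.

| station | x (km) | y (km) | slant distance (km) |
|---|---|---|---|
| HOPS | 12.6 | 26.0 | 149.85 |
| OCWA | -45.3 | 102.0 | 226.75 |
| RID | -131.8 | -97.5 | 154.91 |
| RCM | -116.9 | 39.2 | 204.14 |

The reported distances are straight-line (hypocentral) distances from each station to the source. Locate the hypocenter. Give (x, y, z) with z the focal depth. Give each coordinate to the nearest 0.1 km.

x ≈ 7.7 km, y ≈ -108.2 km, depth ≈ 66.5 km

Each station gives a sphere (x−x_i)² + (y−y_i)² + z² = d_i² (stations at z=0).
Subtracting the HOPS sphere from OCWA and RID: z² cancels, leaving linear equations in x and y:
-115.8 x + 152.0 y = -17339.21
-288.8 x − 247.0 y = 24500.64
Solving: x ≈ 7.706, y ≈ -108.203 km (keep extra digits for the depth step; rounded: 7.7, -108.2).
Then from the HOPS sphere: z² = 149.85² − (x − 12.6)² − (y − 26.0)² with x = 7.706, y = -108.203, so z ≈ 66.488 ≈ 66.5 km.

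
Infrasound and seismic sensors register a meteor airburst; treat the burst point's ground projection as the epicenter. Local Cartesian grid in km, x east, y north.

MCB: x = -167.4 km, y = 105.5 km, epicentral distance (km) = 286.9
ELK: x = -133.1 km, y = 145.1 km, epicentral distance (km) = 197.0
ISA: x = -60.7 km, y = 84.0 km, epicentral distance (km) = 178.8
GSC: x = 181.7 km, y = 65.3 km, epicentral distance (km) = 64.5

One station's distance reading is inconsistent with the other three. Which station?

ELK

Solve using three stations at a time. Using MCB, ISA, GSC (subtract circle equations pairwise → linear system) gives (x, y) ≈ (117.9, 75.1).
Distances from that point to each station vs reported:
  MCB: calculated 286.9 vs reported 286.9 → residual 0.0 km
  ELK: calculated 260.6 vs reported 197.0 → residual 63.6 km
  ISA: calculated 178.8 vs reported 178.8 → residual 0.0 km
  GSC: calculated 64.6 vs reported 64.5 → residual 0.1 km
MCB, ISA, GSC are mutually consistent (residuals ≈ 0); ELK is off by 63.6 km.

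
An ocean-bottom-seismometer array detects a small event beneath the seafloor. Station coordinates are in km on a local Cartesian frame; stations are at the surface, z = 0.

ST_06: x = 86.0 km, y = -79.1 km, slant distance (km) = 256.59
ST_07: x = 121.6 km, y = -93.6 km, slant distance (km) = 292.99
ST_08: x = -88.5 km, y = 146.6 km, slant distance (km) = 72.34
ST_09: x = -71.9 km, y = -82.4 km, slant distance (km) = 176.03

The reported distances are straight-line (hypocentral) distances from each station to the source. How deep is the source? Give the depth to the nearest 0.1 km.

Each station gives a sphere (x−x_i)² + (y−y_i)² + z² = d_i² (stations at z=0).
Subtracting the ST_06 sphere from ST_07 and ST_08: z² cancels, leaving linear equations in x and y:
71.2 x − 29.0 y = -10110.00
-349.0 x + 451.4 y = 76276.35
Solving: x ≈ -106.802, y ≈ 86.403 km (keep extra digits for the depth step; rounded: -106.8, 86.4).
Then from the ST_06 sphere: z² = 256.59² − (x − 86.0)² − (y + 79.1)² with x = -106.802, y = 86.403, so z ≈ 35.701 ≈ 35.7 km.
Check against ST_09 (with the unrounded solution): distance 176.03 ≈ 176.03 km. ✓

35.7 km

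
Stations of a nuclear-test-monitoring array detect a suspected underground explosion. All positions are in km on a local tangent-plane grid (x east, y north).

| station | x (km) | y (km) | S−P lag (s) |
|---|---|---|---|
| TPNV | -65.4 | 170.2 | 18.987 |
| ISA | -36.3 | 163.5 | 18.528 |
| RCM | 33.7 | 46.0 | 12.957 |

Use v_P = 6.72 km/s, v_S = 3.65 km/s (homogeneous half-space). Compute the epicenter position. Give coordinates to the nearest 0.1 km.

Distance from S−P lag: d = Δt · v_P v_S / (v_P − v_S) = Δt · (6.72·3.65)/(6.72−3.65) ≈ 7.9896·Δt.
So d_TPNV = 151.70, d_ISA = 148.03, d_RCM = 103.52 km.
Circle about each station: (x + 65.4)² + (y − 170.2)² = 151.70²; (x + 36.3)² + (y − 163.5)² = 148.03²; (x − 33.7)² + (y − 46.0)² = 103.52².
Subtracting the TPNV equation from the ISA and RCM equations removes the quadratic terms:
58.2 x − 13.4 y = -4095.25
198.2 x − 248.4 y = -17697.01
Solving the 2×2 system: x ≈ -66.1, y ≈ 18.5 km.

(-66.1, 18.5)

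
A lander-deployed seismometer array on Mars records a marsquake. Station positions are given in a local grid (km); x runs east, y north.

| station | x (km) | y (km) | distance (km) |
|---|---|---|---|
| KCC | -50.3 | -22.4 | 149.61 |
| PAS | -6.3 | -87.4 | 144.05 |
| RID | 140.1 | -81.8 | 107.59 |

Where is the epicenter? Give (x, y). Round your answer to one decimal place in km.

94.4 km east, 15.6 km north

Circle about each station: (x + 50.3)² + (y + 22.4)² = 149.61²; (x + 6.3)² + (y + 87.4)² = 144.05²; (x − 140.1)² + (y + 81.8)² = 107.59².
Subtracting the KCC equation from the PAS and RID equations removes the quadratic terms:
88.0 x − 130.0 y = 6279.35
380.8 x − 118.8 y = 34094.94
Solving the 2×2 system: x ≈ 94.4, y ≈ 15.6 km.
Check against KCC (with the unrounded x, y): √((x + 50.3)²+(y + 22.4)²) = 149.61 ≈ 149.61 km. ✓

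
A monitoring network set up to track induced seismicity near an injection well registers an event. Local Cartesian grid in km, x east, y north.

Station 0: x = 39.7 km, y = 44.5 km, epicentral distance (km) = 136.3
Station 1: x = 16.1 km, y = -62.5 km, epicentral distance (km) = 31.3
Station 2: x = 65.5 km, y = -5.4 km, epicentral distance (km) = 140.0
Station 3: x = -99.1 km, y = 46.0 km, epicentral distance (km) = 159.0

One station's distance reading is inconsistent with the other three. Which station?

Station 2

Solve using three stations at a time. Using Station 0, Station 1, Station 3 (subtract circle equations pairwise → linear system) gives (x, y) ≈ (-6.9, -83.5).
Distances from that point to each station vs reported:
  Station 0: calculated 136.3 vs reported 136.3 → residual 0.0 km
  Station 1: calculated 31.2 vs reported 31.3 → residual 0.1 km
  Station 2: calculated 106.6 vs reported 140.0 → residual 33.4 km
  Station 3: calculated 159.0 vs reported 159.0 → residual 0.0 km
Station 0, Station 1, Station 3 are mutually consistent (residuals ≈ 0); Station 2 is off by 33.4 km.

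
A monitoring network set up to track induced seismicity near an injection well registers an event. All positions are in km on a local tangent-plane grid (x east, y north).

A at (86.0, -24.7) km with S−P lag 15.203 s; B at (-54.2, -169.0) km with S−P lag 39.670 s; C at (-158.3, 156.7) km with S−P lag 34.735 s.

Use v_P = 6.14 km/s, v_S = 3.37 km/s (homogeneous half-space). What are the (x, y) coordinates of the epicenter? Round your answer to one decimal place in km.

(92.1, 88.7)

Distance from S−P lag: d = Δt · v_P v_S / (v_P − v_S) = Δt · (6.14·3.37)/(6.14−3.37) ≈ 7.4700·Δt.
So d_A = 113.57, d_B = 296.33, d_C = 259.47 km.
Circle about each station: (x − 86.0)² + (y + 24.7)² = 113.57²; (x + 54.2)² + (y + 169.0)² = 296.33²; (x + 158.3)² + (y − 156.7)² = 259.47².
Subtracting the A equation from the B and C equations removes the quadratic terms:
-280.4 x − 288.6 y = -51420.77
-488.6 x + 362.8 y = -12818.85
Solving the 2×2 system: x ≈ 92.1, y ≈ 88.7 km.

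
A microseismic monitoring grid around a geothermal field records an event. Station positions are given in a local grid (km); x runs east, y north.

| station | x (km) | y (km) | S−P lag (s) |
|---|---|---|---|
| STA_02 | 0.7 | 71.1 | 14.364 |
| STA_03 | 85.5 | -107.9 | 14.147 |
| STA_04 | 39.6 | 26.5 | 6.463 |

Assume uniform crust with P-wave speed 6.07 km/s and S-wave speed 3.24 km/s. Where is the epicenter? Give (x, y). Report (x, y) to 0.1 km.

(45.7, -18.0)

Distance from S−P lag: d = Δt · v_P v_S / (v_P − v_S) = Δt · (6.07·3.24)/(6.07−3.24) ≈ 6.9494·Δt.
So d_STA_02 = 99.82, d_STA_03 = 98.31, d_STA_04 = 44.91 km.
Circle about each station: (x − 0.7)² + (y − 71.1)² = 99.82²; (x − 85.5)² + (y + 107.9)² = 98.31²; (x − 39.6)² + (y − 26.5)² = 44.91².
Subtracting the STA_02 equation from the STA_03 and STA_04 equations removes the quadratic terms:
169.6 x − 358.0 y = 14196.14
77.8 x − 89.2 y = 5161.83
Solving the 2×2 system: x ≈ 45.7, y ≈ -18.0 km.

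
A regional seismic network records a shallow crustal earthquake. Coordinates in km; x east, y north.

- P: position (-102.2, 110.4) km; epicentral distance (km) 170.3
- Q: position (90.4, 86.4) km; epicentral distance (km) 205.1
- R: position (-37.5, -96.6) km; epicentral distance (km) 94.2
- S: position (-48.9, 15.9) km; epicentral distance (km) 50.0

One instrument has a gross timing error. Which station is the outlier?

P

Solve using three stations at a time. Using Q, R, S (subtract circle equations pairwise → linear system) gives (x, y) ≈ (-87.0, -16.5).
Distances from that point to each station vs reported:
  P: calculated 127.8 vs reported 170.3 → residual 42.5 km
  Q: calculated 205.1 vs reported 205.1 → residual 0.0 km
  R: calculated 94.2 vs reported 94.2 → residual 0.0 km
  S: calculated 50.0 vs reported 50.0 → residual 0.0 km
Q, R, S are mutually consistent (residuals ≈ 0); P is off by 42.5 km.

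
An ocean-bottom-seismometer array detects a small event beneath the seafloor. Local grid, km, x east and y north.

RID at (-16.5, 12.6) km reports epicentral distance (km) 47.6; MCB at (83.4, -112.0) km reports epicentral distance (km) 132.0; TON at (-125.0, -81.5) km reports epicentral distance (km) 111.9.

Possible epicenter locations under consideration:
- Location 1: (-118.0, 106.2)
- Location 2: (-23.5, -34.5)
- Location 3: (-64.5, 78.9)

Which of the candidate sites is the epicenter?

For each candidate, compare |candidate − station| to the reported distance:
Location 1: residuals RID 90.5, MCB 164.9, TON 75.9 → max 164.9 km
Location 2: residuals RID 0.0, MCB 0.0, TON 0.0 → max 0.0 km
Location 3: residuals RID 34.3, MCB 109.5, TON 59.5 → max 109.5 km
Only Location 2 has all residuals ≈ 0.

Location 2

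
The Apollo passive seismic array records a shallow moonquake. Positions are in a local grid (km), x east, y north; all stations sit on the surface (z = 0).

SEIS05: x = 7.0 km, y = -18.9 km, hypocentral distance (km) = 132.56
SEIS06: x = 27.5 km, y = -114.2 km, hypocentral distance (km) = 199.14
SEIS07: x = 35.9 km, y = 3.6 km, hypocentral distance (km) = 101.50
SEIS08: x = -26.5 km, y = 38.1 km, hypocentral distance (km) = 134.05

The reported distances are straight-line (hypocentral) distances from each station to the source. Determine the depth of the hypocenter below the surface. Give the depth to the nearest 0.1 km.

depth ≈ 59.4 km

Each station gives a sphere (x−x_i)² + (y−y_i)² + z² = d_i² (stations at z=0).
Subtracting the SEIS05 sphere from SEIS06 and SEIS07: z² cancels, leaving linear equations in x and y:
41.0 x − 190.6 y = -8692.91
57.8 x + 45.0 y = 8165.46
Solving: x ≈ 90.591, y ≈ 65.095 km (keep extra digits for the depth step; rounded: 90.6, 65.1).
Then from the SEIS05 sphere: z² = 132.56² − (x − 7.0)² − (y + 18.9)² with x = 90.591, y = 65.095, so z ≈ 59.410 ≈ 59.4 km.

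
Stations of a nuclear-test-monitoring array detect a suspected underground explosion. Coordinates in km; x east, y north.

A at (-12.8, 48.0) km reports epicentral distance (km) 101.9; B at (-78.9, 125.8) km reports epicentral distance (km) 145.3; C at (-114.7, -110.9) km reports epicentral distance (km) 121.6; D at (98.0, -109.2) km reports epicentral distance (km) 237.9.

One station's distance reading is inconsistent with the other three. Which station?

B

Solve using three stations at a time. Using A, C, D (subtract circle equations pairwise → linear system) gives (x, y) ≈ (-107.6, 10.5).
Distances from that point to each station vs reported:
  A: calculated 101.9 vs reported 101.9 → residual 0.0 km
  B: calculated 118.8 vs reported 145.3 → residual 26.5 km
  C: calculated 121.6 vs reported 121.6 → residual 0.0 km
  D: calculated 237.9 vs reported 237.9 → residual 0.0 km
A, C, D are mutually consistent (residuals ≈ 0); B is off by 26.5 km.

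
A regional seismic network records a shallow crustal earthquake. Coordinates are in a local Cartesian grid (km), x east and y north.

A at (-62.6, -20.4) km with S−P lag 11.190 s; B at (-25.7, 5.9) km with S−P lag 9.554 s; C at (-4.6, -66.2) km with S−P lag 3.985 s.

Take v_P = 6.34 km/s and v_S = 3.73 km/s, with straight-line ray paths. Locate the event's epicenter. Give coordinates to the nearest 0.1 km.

Distance from S−P lag: d = Δt · v_P v_S / (v_P − v_S) = Δt · (6.34·3.73)/(6.34−3.73) ≈ 9.0606·Δt.
So d_A = 101.39, d_B = 86.57, d_C = 36.11 km.
Circle about each station: (x + 62.6)² + (y + 20.4)² = 101.39²; (x + 25.7)² + (y − 5.9)² = 86.57²; (x + 4.6)² + (y + 66.2)² = 36.11².
Subtracting pairs of circle equations eliminates x²+y² and gives linear equations (the radical axes):
73.8 x + 52.6 y = -854.05
116.0 x − 91.6 y = 9044.68
Solving the 2×2 system: x ≈ 30.9, y ≈ -59.6 km.

30.9 km east, -59.6 km north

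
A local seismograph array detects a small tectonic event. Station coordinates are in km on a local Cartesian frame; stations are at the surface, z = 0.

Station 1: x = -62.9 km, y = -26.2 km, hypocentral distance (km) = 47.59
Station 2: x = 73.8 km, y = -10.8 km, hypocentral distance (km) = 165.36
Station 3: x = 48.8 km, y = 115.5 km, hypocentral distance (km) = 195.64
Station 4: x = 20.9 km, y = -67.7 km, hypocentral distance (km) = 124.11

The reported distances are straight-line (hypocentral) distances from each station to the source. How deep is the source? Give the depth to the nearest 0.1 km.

41.1 km

Each station gives a sphere (x−x_i)² + (y−y_i)² + z² = d_i² (stations at z=0).
Subtracting the Station 1 sphere from Station 2 and Station 3: z² cancels, leaving linear equations in x and y:
273.4 x + 30.8 y = -24158.89
223.4 x + 283.4 y = -24931.36
Solving: x ≈ -86.100, y ≈ -20.101 km (keep extra digits for the depth step; rounded: -86.1, -20.1).
Then from the Station 1 sphere: z² = 47.59² − (x + 62.9)² − (y + 26.2)² with x = -86.100, y = -20.101, so z ≈ 41.102 ≈ 41.1 km.
Check against Station 4 (with the unrounded solution): distance 124.11 ≈ 124.11 km. ✓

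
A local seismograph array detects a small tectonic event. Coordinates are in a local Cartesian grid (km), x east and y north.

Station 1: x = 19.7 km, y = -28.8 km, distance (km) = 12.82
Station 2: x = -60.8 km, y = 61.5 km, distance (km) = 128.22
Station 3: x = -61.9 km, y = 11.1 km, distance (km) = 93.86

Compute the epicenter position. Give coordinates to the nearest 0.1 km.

Circle about each station: (x − 19.7)² + (y + 28.8)² = 12.82²; (x + 60.8)² + (y − 61.5)² = 128.22²; (x + 61.9)² + (y − 11.1)² = 93.86².
Subtracting the Station 1 equation from the Station 2 and Station 3 equations removes the quadratic terms:
-161.0 x + 180.6 y = -10014.66
-163.2 x + 79.8 y = -5908.06
Solving the 2×2 system: x ≈ 16.1, y ≈ -41.1 km.
Check against Station 1 (with the unrounded x, y): √((x − 19.7)²+(y + 28.8)²) = 12.81 ≈ 12.82 km. ✓

(16.1, -41.1)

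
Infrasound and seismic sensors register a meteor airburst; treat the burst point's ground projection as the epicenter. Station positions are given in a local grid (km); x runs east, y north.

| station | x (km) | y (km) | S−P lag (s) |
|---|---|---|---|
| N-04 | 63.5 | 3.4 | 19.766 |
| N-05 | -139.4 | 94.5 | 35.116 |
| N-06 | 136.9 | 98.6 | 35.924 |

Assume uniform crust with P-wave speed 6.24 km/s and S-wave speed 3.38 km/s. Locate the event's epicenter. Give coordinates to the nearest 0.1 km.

Distance from S−P lag: d = Δt · v_P v_S / (v_P − v_S) = Δt · (6.24·3.38)/(6.24−3.38) ≈ 7.3745·Δt.
So d_N-04 = 145.77, d_N-05 = 258.96, d_N-06 = 264.92 km.
Circle about each station: (x − 63.5)² + (y − 3.4)² = 145.77²; (x + 139.4)² + (y − 94.5)² = 258.96²; (x − 136.9)² + (y − 98.6)² = 264.92².
Subtracting the N-04 equation from the N-05 and N-06 equations removes the quadratic terms:
-405.8 x + 182.2 y = -21492.59
146.8 x + 190.4 y = -24513.95
Solving the 2×2 system: x ≈ -3.6, y ≈ -126.0 km.
Check against N-04 (with the unrounded x, y): √((x − 63.5)²+(y − 3.4)²) = 145.74 ≈ 145.77 km. ✓

x ≈ -3.6 km, y ≈ -126.0 km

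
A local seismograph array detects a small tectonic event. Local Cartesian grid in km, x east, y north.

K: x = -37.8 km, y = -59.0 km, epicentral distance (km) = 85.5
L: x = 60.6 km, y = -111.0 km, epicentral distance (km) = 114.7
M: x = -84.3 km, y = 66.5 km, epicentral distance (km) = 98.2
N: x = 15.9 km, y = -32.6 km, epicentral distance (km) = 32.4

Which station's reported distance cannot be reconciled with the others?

M

Solve using three stations at a time. Using K, L, N (subtract circle equations pairwise → linear system) gives (x, y) ≈ (25.7, -1.8).
Distances from that point to each station vs reported:
  K: calculated 85.5 vs reported 85.5 → residual 0.0 km
  L: calculated 114.7 vs reported 114.7 → residual 0.0 km
  M: calculated 129.4 vs reported 98.2 → residual 31.2 km
  N: calculated 32.4 vs reported 32.4 → residual 0.0 km
K, L, N are mutually consistent (residuals ≈ 0); M is off by 31.2 km.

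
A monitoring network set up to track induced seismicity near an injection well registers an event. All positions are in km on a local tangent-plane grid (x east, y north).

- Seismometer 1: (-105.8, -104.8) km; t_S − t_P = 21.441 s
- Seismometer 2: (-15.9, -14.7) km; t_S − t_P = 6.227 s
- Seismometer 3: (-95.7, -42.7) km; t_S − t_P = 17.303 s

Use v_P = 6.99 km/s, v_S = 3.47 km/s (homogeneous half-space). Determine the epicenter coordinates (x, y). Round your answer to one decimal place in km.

(23.1, -32.6)

Distance from S−P lag: d = Δt · v_P v_S / (v_P − v_S) = Δt · (6.99·3.47)/(6.99−3.47) ≈ 6.8907·Δt.
So d_Seismometer 1 = 147.74, d_Seismometer 2 = 42.91, d_Seismometer 3 = 119.23 km.
Circle about each station: (x + 105.8)² + (y + 104.8)² = 147.74²; (x + 15.9)² + (y + 14.7)² = 42.91²; (x + 95.7)² + (y + 42.7)² = 119.23².
Subtracting the Seismometer 1 equation from the Seismometer 2 and Seismometer 3 equations removes the quadratic terms:
179.8 x + 180.2 y = -1721.94
20.2 x + 124.2 y = -3583.59
Solving the 2×2 system: x ≈ 23.1, y ≈ -32.6 km.
Check against Seismometer 1 (with the unrounded x, y): √((x + 105.8)²+(y + 104.8)²) = 147.74 ≈ 147.74 km. ✓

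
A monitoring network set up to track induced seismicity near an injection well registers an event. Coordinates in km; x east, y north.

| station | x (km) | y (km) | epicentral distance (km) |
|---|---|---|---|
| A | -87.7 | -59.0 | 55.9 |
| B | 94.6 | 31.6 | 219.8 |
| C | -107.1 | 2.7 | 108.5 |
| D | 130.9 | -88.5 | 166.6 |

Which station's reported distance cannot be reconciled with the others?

Solve using three stations at a time. Using A, C, D (subtract circle equations pairwise → linear system) gives (x, y) ≈ (-35.4, -78.7).
Distances from that point to each station vs reported:
  A: calculated 55.9 vs reported 55.9 → residual 0.0 km
  B: calculated 170.5 vs reported 219.8 → residual 49.3 km
  C: calculated 108.5 vs reported 108.5 → residual 0.0 km
  D: calculated 166.6 vs reported 166.6 → residual 0.0 km
A, C, D are mutually consistent (residuals ≈ 0); B is off by 49.3 km.

B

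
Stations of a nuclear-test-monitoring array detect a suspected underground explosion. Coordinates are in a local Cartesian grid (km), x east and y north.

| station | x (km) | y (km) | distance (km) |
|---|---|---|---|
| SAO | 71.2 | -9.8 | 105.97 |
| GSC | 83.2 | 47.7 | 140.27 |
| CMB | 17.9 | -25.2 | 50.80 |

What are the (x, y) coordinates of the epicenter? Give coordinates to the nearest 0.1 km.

Circle about each station: (x − 71.2)² + (y + 9.8)² = 105.97²; (x − 83.2)² + (y − 47.7)² = 140.27²; (x − 17.9)² + (y + 25.2)² = 50.80².
Subtracting the SAO equation from the GSC and CMB equations removes the quadratic terms:
24.0 x + 115.0 y = -4413.98
-106.6 x − 30.8 y = 4438.97
Solving the 2×2 system: x ≈ -32.5, y ≈ -31.6 km.

-32.5 km east, -31.6 km north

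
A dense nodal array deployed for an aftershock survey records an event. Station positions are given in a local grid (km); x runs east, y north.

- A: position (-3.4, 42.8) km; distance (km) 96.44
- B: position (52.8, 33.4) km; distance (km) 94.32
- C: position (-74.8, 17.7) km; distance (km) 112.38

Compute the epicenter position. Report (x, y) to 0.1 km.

Circle about each station: (x + 3.4)² + (y − 42.8)² = 96.44²; (x − 52.8)² + (y − 33.4)² = 94.32²; (x + 74.8)² + (y − 17.7)² = 112.38².
Subtracting the A equation from the B and C equations removes the quadratic terms:
112.4 x − 18.8 y = 2464.41
-142.8 x − 50.2 y = 736.34
Solving the 2×2 system: x ≈ 13.2, y ≈ -52.2 km.

(13.2, -52.2)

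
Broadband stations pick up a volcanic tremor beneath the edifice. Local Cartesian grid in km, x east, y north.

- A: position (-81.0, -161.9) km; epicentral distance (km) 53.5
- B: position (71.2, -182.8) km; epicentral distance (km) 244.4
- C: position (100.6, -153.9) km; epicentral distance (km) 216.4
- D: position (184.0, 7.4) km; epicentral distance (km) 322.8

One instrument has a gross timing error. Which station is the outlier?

B

Solve using three stations at a time. Using A, C, D (subtract circle equations pairwise → linear system) gives (x, y) ≈ (-113.0, -119.1).
Distances from that point to each station vs reported:
  A: calculated 53.4 vs reported 53.5 → residual 0.1 km
  B: calculated 194.9 vs reported 244.4 → residual 49.5 km
  C: calculated 216.4 vs reported 216.4 → residual 0.0 km
  D: calculated 322.8 vs reported 322.8 → residual 0.0 km
A, C, D are mutually consistent (residuals ≈ 0); B is off by 49.5 km.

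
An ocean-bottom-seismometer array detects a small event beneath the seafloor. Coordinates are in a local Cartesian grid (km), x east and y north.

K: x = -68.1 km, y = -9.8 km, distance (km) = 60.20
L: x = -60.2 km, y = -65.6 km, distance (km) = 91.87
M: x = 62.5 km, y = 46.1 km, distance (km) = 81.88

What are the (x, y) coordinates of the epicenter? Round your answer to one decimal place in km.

-12.3 km east, 12.8 km north

Circle about each station: (x + 68.1)² + (y + 9.8)² = 60.20²; (x + 60.2)² + (y + 65.6)² = 91.87²; (x − 62.5)² + (y − 46.1)² = 81.88².
Subtracting pairs of circle equations eliminates x²+y² and gives linear equations (the radical axes):
15.8 x − 111.6 y = -1622.31
261.2 x + 111.8 y = -1782.48
Solving the 2×2 system: x ≈ -12.3, y ≈ 12.8 km.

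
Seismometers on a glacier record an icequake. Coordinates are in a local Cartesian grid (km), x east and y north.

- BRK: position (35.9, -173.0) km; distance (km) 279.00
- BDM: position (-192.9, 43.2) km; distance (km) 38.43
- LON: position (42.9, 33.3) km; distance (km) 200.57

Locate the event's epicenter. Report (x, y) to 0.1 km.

x ≈ -157.6 km, y ≈ 28.0 km

Circle about each station: (x − 35.9)² + (y + 173.0)² = 279.00²; (x + 192.9)² + (y − 43.2)² = 38.43²; (x − 42.9)² + (y − 33.3)² = 200.57².
Subtracting the BRK equation from the BDM and LON equations removes the quadratic terms:
-457.6 x + 432.4 y = 84222.98
14.0 x + 412.6 y = 9344.17
Solving the 2×2 system: x ≈ -157.6, y ≈ 28.0 km.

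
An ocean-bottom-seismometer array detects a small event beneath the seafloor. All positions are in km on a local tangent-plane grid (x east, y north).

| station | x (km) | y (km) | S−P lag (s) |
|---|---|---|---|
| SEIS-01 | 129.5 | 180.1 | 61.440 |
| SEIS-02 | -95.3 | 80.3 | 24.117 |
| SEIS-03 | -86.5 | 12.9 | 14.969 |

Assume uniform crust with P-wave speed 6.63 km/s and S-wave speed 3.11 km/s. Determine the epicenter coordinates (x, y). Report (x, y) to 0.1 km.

Distance from S−P lag: d = Δt · v_P v_S / (v_P − v_S) = Δt · (6.63·3.11)/(6.63−3.11) ≈ 5.8578·Δt.
So d_SEIS-01 = 359.90, d_SEIS-02 = 141.27, d_SEIS-03 = 87.68 km.
Circle about each station: (x − 129.5)² + (y − 180.1)² = 359.90²; (x + 95.3)² + (y − 80.3)² = 141.27²; (x + 86.5)² + (y − 12.9)² = 87.68².
Subtracting the SEIS-01 equation from the SEIS-02 and SEIS-03 equations removes the quadratic terms:
-449.6 x − 199.6 y = 75894.72
-432.0 x − 334.4 y = 80282.63
Solving the 2×2 system: x ≈ -145.9, y ≈ -51.6 km.

(-145.9, -51.6)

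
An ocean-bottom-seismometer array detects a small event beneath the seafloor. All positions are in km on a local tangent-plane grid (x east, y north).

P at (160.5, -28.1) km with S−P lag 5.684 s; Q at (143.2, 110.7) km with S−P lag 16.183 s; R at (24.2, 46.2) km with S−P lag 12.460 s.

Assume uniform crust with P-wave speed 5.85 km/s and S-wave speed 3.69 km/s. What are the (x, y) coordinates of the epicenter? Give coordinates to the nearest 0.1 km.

Distance from S−P lag: d = Δt · v_P v_S / (v_P − v_S) = Δt · (5.85·3.69)/(5.85−3.69) ≈ 9.9938·Δt.
So d_P = 56.80, d_Q = 161.73, d_R = 124.52 km.
Circle about each station: (x − 160.5)² + (y + 28.1)² = 56.80²; (x − 143.2)² + (y − 110.7)² = 161.73²; (x − 24.2)² + (y − 46.2)² = 124.52².
Subtracting the P equation from the Q and R equations removes the quadratic terms:
-34.6 x + 277.6 y = -16719.48
-272.6 x + 148.6 y = -36108.77
Solving the 2×2 system: x ≈ 106.9, y ≈ -46.9 km.
Check against P (with the unrounded x, y): √((x − 160.5)²+(y + 28.1)²) = 56.81 ≈ 56.80 km. ✓

x ≈ 106.9 km, y ≈ -46.9 km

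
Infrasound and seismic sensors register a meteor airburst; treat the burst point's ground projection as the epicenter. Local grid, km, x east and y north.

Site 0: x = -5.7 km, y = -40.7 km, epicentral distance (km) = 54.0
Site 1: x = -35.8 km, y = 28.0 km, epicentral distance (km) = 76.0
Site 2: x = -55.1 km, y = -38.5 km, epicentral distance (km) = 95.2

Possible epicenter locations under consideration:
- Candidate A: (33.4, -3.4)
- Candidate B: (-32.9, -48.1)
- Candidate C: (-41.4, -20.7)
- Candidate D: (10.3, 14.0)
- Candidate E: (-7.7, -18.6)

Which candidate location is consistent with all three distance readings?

For each candidate, compare |candidate − station| to the reported distance:
Candidate A: residuals Site 0 0.0, Site 1 0.0, Site 2 0.0 → max 0.0 km
Candidate B: residuals Site 0 25.8, Site 1 0.2, Site 2 71.0 → max 71.0 km
Candidate C: residuals Site 0 13.1, Site 1 27.0, Site 2 72.7 → max 72.7 km
Candidate D: residuals Site 0 3.0, Site 1 27.8, Site 2 11.3 → max 27.8 km
Candidate E: residuals Site 0 31.8, Site 1 21.6, Site 2 43.8 → max 43.8 km
Only Candidate A has all residuals ≈ 0.

Candidate A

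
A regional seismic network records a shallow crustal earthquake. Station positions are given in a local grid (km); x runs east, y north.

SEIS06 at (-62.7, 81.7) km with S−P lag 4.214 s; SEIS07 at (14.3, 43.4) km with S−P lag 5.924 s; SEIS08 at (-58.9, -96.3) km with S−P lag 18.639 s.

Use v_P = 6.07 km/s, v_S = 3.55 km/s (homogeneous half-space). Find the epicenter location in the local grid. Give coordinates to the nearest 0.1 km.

Distance from S−P lag: d = Δt · v_P v_S / (v_P − v_S) = Δt · (6.07·3.55)/(6.07−3.55) ≈ 8.5510·Δt.
So d_SEIS06 = 36.03, d_SEIS07 = 50.66, d_SEIS08 = 159.38 km.
Circle about each station: (x + 62.7)² + (y − 81.7)² = 36.03²; (x − 14.3)² + (y − 43.4)² = 50.66²; (x + 58.9)² + (y + 96.3)² = 159.38².
Subtracting the SEIS06 equation from the SEIS07 and SEIS08 equations removes the quadratic terms:
154.0 x − 76.6 y = -9786.40
7.6 x − 356.0 y = -21967.10
Solving the 2×2 system: x ≈ -33.2, y ≈ 61.0 km.

-33.2 km east, 61.0 km north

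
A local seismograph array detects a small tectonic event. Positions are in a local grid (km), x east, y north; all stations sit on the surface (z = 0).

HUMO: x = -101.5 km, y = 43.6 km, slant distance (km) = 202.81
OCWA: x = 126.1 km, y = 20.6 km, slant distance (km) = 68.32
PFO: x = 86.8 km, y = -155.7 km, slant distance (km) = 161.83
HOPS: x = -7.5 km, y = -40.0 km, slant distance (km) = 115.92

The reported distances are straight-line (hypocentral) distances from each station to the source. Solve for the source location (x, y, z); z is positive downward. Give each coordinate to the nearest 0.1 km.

Each station gives a sphere (x−x_i)² + (y−y_i)² + z² = d_i² (stations at z=0).
Subtracting the HUMO sphere from OCWA and PFO: z² cancels, leaving linear equations in x and y:
455.2 x − 46.0 y = 40586.63
376.6 x − 398.6 y = 34516.47
Solving: x ≈ 88.899, y ≈ -2.602 km (keep extra digits for the depth step; rounded: 88.9, -2.6).
Then from the HUMO sphere: z² = 202.81² − (x + 101.5)² − (y − 43.6)² with x = 88.899, y = -2.602, so z ≈ 52.397 ≈ 52.4 km.

x ≈ 88.9 km, y ≈ -2.6 km, depth ≈ 52.4 km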